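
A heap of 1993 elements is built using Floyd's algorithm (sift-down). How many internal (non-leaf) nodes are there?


Leaf nodes occupy roughly half the array.
Sift-down is called for each internal node, starting from the last one.
Internal nodes = floor(n/2) = floor(1993/2) = 996


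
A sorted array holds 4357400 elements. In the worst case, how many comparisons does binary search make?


Halving sequence: 4357400 -> 2178700 -> 1089350 -> 544675 -> 272337 -> 136168 -> 68084 -> 34042 -> 17021 -> 8510 -> 4255 -> 2127 -> 1063 -> 531 -> 265 -> 132 -> 66 -> 33 -> 16 -> 8 -> 4 -> 2 -> 1
Number of halvings = 22
Max comparisons = 22 + 1 = 23


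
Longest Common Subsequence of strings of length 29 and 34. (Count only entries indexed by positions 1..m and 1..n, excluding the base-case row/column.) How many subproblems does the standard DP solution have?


DP table indexed by positions in both strings.
First string: 29 positions
Second string: 34 positions
Total = 29 * 34 = 986


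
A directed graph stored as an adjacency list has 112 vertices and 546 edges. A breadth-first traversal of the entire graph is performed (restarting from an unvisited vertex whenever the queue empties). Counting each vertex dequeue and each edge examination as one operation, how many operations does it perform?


A full BFS traversal dequeues each vertex once and examines each edge once.
Vertex visits: 112
Edge visits: 546
V + E = 112 + 546 = 658


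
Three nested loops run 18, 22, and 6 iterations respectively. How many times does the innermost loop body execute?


Loop 1 (outermost): 18 iterations
Loop 2 (middle): 22 iterations per outer
Loop 3 (innermost): 6 iterations per middle
Total = 18 * 22 * 6 = 2376


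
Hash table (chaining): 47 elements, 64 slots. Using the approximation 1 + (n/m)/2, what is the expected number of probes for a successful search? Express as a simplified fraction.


Computing expected probes:
alpha = 47/64
= 1 + alpha/2
= 1 + 47/(2*64)
= (2*64 + 47) / (2*64)
= 175/128


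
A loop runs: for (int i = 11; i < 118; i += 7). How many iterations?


Loop starts at i = 11, increments by 7, stops when i >= 118.
Number of iterations = ceil((118 - 11) / 7)
= ceil(107 / 7)
= 16


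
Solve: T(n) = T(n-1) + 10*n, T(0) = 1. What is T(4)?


Expanding the recurrence:
T(4) = T(3) + 10*4
       = T(2) + 10*3 + 10*4
       ...
       = T(0) + 10*(1 + 2 + ... + 4)
       = 1 + 10 * 4*5/2
       = 1 + 10 * 10
       = 1 + 100 = 101


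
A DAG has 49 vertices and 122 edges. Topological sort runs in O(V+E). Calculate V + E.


V = 49 (vertex processing)
E = 122 (edge processing)
V + E = 49 + 122 = 171


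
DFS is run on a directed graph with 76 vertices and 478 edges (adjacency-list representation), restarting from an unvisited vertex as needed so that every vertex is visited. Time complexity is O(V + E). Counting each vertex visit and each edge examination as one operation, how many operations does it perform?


A full DFS traversal processes each vertex exactly once (push/pop on stack).
Each directed edge is examined once.
V = 76, E = 478
V + E = 554


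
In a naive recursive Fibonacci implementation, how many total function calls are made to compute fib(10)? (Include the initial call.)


Let C(m) = total calls to evaluate fib(m). Then C(0)=C(1)=1, and
C(m) = 1 + C(m-1) + C(m-2) for m >= 2.
Build the table (each entry = 1 + previous two):
  C(0) = 1
  C(1) = 1
  C(2) = 1 + 1 + 1 = 3
  C(3) = 1 + 3 + 1 = 5
  C(4) = 1 + 5 + 3 = 9
  C(5) = 1 + 9 + 5 = 15
  C(6) = 1 + 15 + 9 = 25
  C(7) = 1 + 25 + 15 = 41
  C(8) = 1 + 41 + 25 = 67
  C(9) = 1 + 67 + 41 = 109
  C(10) = 1 + 109 + 67 = 177
Total calls for fib(10) = 177


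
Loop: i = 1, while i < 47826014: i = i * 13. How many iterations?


i multiplies by 13 each step:
i = 1 -> 13 -> 169 -> 2197 -> 28561 -> 371293 -> 4826809 -> 62748517 (stop)
Iterations = ceil(log_13(47826014)) = 7


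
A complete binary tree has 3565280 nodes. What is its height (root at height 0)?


In a complete binary tree, level k holds nodes 2^k .. 2^(k+1)-1 (1-indexed).
Height = floor(log2(n)) = floor(log2(3565280)) = 21
Check: 2^21 = 2097152 <= 3565280 < 4194304 = 2^22


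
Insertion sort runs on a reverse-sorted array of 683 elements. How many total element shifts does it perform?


Sum of shifts = 1 + 2 + 3 + ... + 682
= 683 * 682 / 2
= 465806 / 2
= 232903


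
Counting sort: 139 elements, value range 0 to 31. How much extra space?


n = 139 (output array)
k = 32 (count array for 32 distinct values)
Extra space = 139 + 32 = 171


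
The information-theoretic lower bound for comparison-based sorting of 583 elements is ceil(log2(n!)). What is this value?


A binary decision tree of height h has at most 2^h leaves and needs at least n! of them, so h >= ceil(log2(n!)).
583! is far too large to multiply out, so use Stirling's series:
  ln(n!) ~ n ln n - n + (1/2) ln(2 pi n) + 1/(12n)  (error below 1/(360 n^3), negligible here)
  ln(583) = 6.3681872
  n ln n = 583 * 6.3681872 = 3712.6531
  (1/2) ln(2 pi * 583) = (1/2) ln(3663.0970) = 4.1030
  1/(12*583) = 0.0001
  ln(583!) ~ 3712.6531 - 583 + 4.1030 + 0.0001 = 3133.7562
Convert to base 2: log2(583!) = 3133.7562 / ln 2 = 3133.7562 / 0.69314718 = 4521.0545
ceil(4521.0545) = 4522


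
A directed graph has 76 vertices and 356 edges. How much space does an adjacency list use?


Adjacency list: one list head per vertex + one entry per edge
Vertex heads: 76
Edge entries: 356
Total = 76 + 356 = 432


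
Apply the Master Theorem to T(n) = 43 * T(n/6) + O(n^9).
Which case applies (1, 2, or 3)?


The Master Theorem: T(n) = a*T(n/b) + O(n^c)
  a = 43, b = 6, c = 9
log_b(a) = log_6(43) ~ 2.099
Compare b^c with a: 6^9 = 10077696 > 43, so c > log_b(a).
Since c > log_b(a), Case 3 applies.
T(n) = O(n^9)
Master Theorem case = 3


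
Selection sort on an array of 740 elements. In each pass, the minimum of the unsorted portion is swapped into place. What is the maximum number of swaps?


Selection sort performs one swap per pass:
  Pass 1: find min in positions 0 to 739, swap with position 0
  Pass 2: find min in positions 1 to 739, swap with position 1
  Pass 3: find min in positions 2 to 739, swap with position 2
  Pass 4: find min in positions 3 to 739, swap with position 3
  Pass 5: find min in positions 4 to 739, swap with position 4
  ... (734 more passes)
Total passes (and swaps) = n - 1 = 740 - 1 = 739


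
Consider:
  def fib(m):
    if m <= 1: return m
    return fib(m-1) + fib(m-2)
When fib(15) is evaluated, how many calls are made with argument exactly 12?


Let N(m) = number of times fib(m) is called while evaluating fib(15).
N(15) = 1 (the initial call).
N(14) = 1 (only fib(15) calls it).
For 1 <= m <= 13: fib(m) is called by fib(m+1) and fib(m+2), so
  N(m) = N(m+1) + N(m+2).
fib(0) is called only by fib(2), so N(0) = N(2).
Walk down from m=15:
  N(15)=1, N(14)=1, N(13)=2, N(12)=3
N(12) = 3


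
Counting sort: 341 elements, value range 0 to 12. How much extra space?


n = 341 (output array)
k = 13 (count array for 13 distinct values)
Extra space = 341 + 13 = 354


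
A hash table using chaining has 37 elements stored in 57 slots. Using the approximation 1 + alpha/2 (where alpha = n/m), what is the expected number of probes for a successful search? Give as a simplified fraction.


Load factor alpha = n/m = 37/57
Expected probes = 1 + alpha/2 = 1 + 37/(2*57)
= 1 + 37/114
= 114/114 + 37/114
= 151/114


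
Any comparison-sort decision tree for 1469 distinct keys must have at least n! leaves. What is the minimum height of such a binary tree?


A binary decision tree of height h has at most 2^h leaves and needs at least n! of them, so h >= ceil(log2(n!)).
1469! is far too large to multiply out, so use Stirling's series:
  ln(n!) ~ n ln n - n + (1/2) ln(2 pi n) + 1/(12n)  (error below 1/(360 n^3), negligible here)
  ln(1469) = 7.2923372
  n ln n = 1469 * 7.2923372 = 10712.4433
  (1/2) ln(2 pi * 1469) = (1/2) ln(9229.9992) = 4.5651
  1/(12*1469) = 0.0001
  ln(1469!) ~ 10712.4433 - 1469 + 4.5651 + 0.0001 = 9248.0085
Convert to base 2: log2(1469!) = 9248.0085 / ln 2 = 9248.0085 / 0.69314718 = 13342.0560
ceil(13342.0560) = 13343


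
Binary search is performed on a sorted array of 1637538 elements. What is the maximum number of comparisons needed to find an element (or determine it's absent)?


Binary search halves the search space each comparison:
  Step 1: search space = 1637538 -> 818769
  Step 2: search space = 818769 -> 409384
  Step 3: search space = 409384 -> 204692
  Step 4: search space = 204692 -> 102346
  Step 5: search space = 102346 -> 51173
  Step 6: search space = 51173 -> 25586
  Step 7: search space = 25586 -> 12793
  Step 8: search space = 12793 -> 6396
  Step 9: search space = 6396 -> 3198
  Step 10: search space = 3198 -> 1599
  Step 11: search space = 1599 -> 799
  Step 12: search space = 799 -> 399
  Step 13: search space = 399 -> 199
  Step 14: search space = 199 -> 99
  Step 15: search space = 99 -> 49
  Step 16: search space = 49 -> 24
  Step 17: search space = 24 -> 12
  Step 18: search space = 12 -> 6
  Step 19: search space = 6 -> 3
  Step 20: search space = 3 -> 1
  Step 21: search space = 1 (final check)
Maximum comparisons = floor(log2(1637538)) + 1 = 20 + 1 = 21


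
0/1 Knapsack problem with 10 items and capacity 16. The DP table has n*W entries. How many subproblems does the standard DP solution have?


The DP table is indexed by (item, capacity).
Rows: 10 items
Columns: 16 capacity values (1 to W)
Total subproblems = 10 * 16 = 160


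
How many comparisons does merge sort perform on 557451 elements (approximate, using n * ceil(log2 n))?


Recursion depth: ceil(log2(557451)) = 20
Each recursion level merges n = 557451 elements
Total = 557451 * 20 = 11149020


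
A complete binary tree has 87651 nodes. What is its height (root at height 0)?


In a complete binary tree, level k holds nodes 2^k .. 2^(k+1)-1 (1-indexed).
Height = floor(log2(n)) = floor(log2(87651)) = 16
Check: 2^16 = 65536 <= 87651 < 131072 = 2^17


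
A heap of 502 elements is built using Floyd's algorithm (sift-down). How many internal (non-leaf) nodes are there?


Leaf nodes occupy roughly half the array.
Sift-down is called for each internal node, starting from the last one.
Internal nodes = floor(n/2) = floor(502/2) = 251


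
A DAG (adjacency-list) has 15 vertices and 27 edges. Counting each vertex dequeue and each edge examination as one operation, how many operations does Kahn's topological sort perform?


V = 15 (vertex processing)
E = 27 (edge processing)
V + E = 15 + 27 = 42


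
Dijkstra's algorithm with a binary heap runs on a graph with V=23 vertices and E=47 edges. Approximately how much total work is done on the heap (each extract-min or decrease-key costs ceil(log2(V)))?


Dijkstra with a binary heap: each vertex is extracted once, each edge may relax once.
Each heap operation costs O(log V).
V + E = 23 + 47 = 70
ceil(log2(23)) = 5 (since 2^4 = 16 < 23 <= 32 = 2^5)
Total heap work = (V+E) * ceil(log2(V)) = 70 * 5 = 350


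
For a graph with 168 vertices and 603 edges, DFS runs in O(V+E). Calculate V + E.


A full DFS traversal visits each vertex once and examines each edge once.
V = 168
E = 603
Sum = 168 + 603 = 771


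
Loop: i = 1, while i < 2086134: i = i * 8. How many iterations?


i multiplies by 8 each step:
i = 1 -> 8 -> 64 -> 512 -> 4096 -> 32768 -> 262144 -> 2097152 (stop)
Iterations = ceil(log_8(2086134)) = 7


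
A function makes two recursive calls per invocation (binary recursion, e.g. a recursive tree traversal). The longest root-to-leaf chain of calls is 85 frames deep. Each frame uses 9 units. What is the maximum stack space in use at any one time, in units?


Binary recursion: the two calls run one after the other, so only one root-to-leaf chain of frames is on the stack at a time.
Maximum depth (longest chain) = 85 frames
Each frame = 9 units
Max stack space = 85 * 9 = 765


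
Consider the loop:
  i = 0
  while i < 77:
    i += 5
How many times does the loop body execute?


Starting at i = 0, each iteration adds 5.
Iterations until i >= 77:
  Iteration 1: i = 0 -> i = 5
  Iteration 2: i = 5 -> i = 10
  Iteration 3: i = 10 -> i = 15
  Iteration 4: i = 15 -> i = 20
  Iteration 5: i = 20 -> i = 25
  Iteration 6: i = 25 -> i = 30
  Iteration 7: i = 30 -> i = 35
  Iteration 8: i = 35 -> i = 40
  ... continuing ...
Total iterations = ceil(77/5) = 16


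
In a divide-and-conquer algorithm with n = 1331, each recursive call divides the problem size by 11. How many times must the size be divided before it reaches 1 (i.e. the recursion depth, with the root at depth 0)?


Number of divisions = log_11(1331)
Sizes: 1331 -> 121 -> 11 -> 1 (3 divisions)
Recursion depth = 3


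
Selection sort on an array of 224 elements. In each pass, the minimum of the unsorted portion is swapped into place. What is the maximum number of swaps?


Selection sort performs one swap per pass:
  Pass 1: find min in positions 0 to 223, swap with position 0
  Pass 2: find min in positions 1 to 223, swap with position 1
  Pass 3: find min in positions 2 to 223, swap with position 2
  Pass 4: find min in positions 3 to 223, swap with position 3
  Pass 5: find min in positions 4 to 223, swap with position 4
  ... (218 more passes)
Total passes (and swaps) = n - 1 = 224 - 1 = 223


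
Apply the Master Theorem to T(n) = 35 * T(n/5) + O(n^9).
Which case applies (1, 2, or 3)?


The Master Theorem: T(n) = a*T(n/b) + O(n^c)
  a = 35, b = 5, c = 9
log_b(a) = log_5(35) ~ 2.209
Compare b^c with a: 5^9 = 1953125 > 35, so c > log_b(a).
Since c > log_b(a), Case 3 applies.
T(n) = O(n^9)
Master Theorem case = 3


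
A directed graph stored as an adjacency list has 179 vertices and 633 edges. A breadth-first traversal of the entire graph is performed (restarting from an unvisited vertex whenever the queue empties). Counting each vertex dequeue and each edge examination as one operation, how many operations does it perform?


A full BFS traversal dequeues each vertex once and examines each edge once.
Vertex visits: 179
Edge visits: 633
V + E = 179 + 633 = 812


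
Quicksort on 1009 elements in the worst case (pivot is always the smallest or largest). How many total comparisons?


In the worst case, each partition step picks the worst pivot:
  Partition 1: 1008 comparisons (n-1 elements to compare)
  Partition 2: 1007 comparisons
  Partition 3: 1006 comparisons
  Partition 4: 1005 comparisons
  Partition 5: 1004 comparisons
  ...
  Last partition: 0 comparisons
Total = (n-1) + (n-2) + ... + 1 + 0 = n*(n-1)/2
= 1009*1008/2 = 508536


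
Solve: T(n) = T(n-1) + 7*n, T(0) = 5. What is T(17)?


Expanding the recurrence:
T(17) = T(16) + 7*17
       = T(15) + 7*16 + 7*17
       ...
       = T(0) + 7*(1 + 2 + ... + 17)
       = 5 + 7 * 17*18/2
       = 5 + 7 * 153
       = 5 + 1071 = 1076


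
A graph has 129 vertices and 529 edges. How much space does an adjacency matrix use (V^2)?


Adjacency matrix: V x V grid of entries
Space = V^2 = 129^2 = 129 * 129 = 16641


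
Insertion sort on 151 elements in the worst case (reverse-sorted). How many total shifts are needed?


In the worst case (reverse-sorted), each element shifts past all previous:
  Element 1: 1 shifts
  Element 2: 2 shifts
  Element 3: 3 shifts
  Element 4: 4 shifts
  Element 5: 5 shifts
  ...
  Element 150: 150 shifts
Total = 1 + 2 + ... + 150
= 151*(151-1)/2 = 11325


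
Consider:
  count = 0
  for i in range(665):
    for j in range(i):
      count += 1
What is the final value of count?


For each i, the inner loop runs i times:
  i=0: inner runs 0 times
  i=1: inner runs 1 time
  i=2: inner runs 2 times
  i=3: inner runs 3 times
  i=4: inner runs 4 times
  i=5: inner runs 5 times
  i=6: inner runs 6 times
  i=7: inner runs 7 times
  ...
Total = 0 + 1 + 2 + ... + 664 = 665*(665-1)/2 = 220780


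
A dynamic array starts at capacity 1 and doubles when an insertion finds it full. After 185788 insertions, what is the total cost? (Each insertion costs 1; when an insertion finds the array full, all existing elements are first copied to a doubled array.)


Insertion cost: 185788 (one per element)
Resizes occur just before inserting elements 2, 3, 5, 9, ...
Elements copied at each resize: 1 + 2 + 4 + 8 + 16 + 32 + 64 + 128 + 256 + 512 + 1024 + 2048 + 4096 + 8192 + 16384 + 32768 + 65536 + 131072
Sum of copies = 262143 (geometric series: 2^k - 1)
Total = 185788 + 262143 = 447931


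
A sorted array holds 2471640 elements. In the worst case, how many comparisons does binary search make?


Halving sequence: 2471640 -> 1235820 -> 617910 -> 308955 -> 154477 -> 77238 -> 38619 -> 19309 -> 9654 -> 4827 -> 2413 -> 1206 -> 603 -> 301 -> 150 -> 75 -> 37 -> 18 -> 9 -> 4 -> 2 -> 1
Number of halvings = 21
Max comparisons = 21 + 1 = 22


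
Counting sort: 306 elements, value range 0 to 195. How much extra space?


n = 306 (output array)
k = 196 (count array for 196 distinct values)
Extra space = 306 + 196 = 502


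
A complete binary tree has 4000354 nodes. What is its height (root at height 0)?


In a complete binary tree, level k holds nodes 2^k .. 2^(k+1)-1 (1-indexed).
Height = floor(log2(n)) = floor(log2(4000354)) = 21
Check: 2^21 = 2097152 <= 4000354 < 4194304 = 2^22


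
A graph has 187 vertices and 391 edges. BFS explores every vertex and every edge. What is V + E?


A full BFS traversal dequeues each vertex once and examines each edge once.
Vertex visits: 187
Edge visits: 391
V + E = 187 + 391 = 578


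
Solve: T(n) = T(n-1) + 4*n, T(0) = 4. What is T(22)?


Expanding the recurrence:
T(22) = T(21) + 4*22
       = T(20) + 4*21 + 4*22
       ...
       = T(0) + 4*(1 + 2 + ... + 22)
       = 4 + 4 * 22*23/2
       = 4 + 4 * 253
       = 4 + 1012 = 1016


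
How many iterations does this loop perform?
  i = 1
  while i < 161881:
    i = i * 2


The loop variable doubles each iteration:
i = 1 -> 2 -> 4 -> 8 -> 16 -> 32 -> 64 -> 128 -> 256 -> 512 -> 1024 -> 2048 -> 4096 -> 8192 -> 16384 -> 32768 -> 65536 -> 131072 -> 262144 (stop, 262144 >= 161881)
Number of doublings = ceil(log2(161881)) = 18


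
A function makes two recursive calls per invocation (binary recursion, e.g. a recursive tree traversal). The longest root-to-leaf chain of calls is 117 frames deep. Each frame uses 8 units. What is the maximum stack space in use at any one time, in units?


Binary recursion: the two calls run one after the other, so only one root-to-leaf chain of frames is on the stack at a time.
Maximum depth (longest chain) = 117 frames
Each frame = 8 units
Max stack space = 117 * 8 = 936


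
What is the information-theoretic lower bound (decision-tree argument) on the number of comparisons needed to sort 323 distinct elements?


A binary decision tree of height h has at most 2^h leaves and needs at least n! of them, so h >= ceil(log2(n!)).
323! is far too large to multiply out, so use Stirling's series:
  ln(n!) ~ n ln n - n + (1/2) ln(2 pi n) + 1/(12n)  (error below 1/(360 n^3), negligible here)
  ln(323) = 5.7776523
  n ln n = 323 * 5.7776523 = 1866.1817
  (1/2) ln(2 pi * 323) = (1/2) ln(2029.4689) = 3.8078
  1/(12*323) = 0.0003
  ln(323!) ~ 1866.1817 - 323 + 3.8078 + 0.0003 = 1546.9898
Convert to base 2: log2(323!) = 1546.9898 / ln 2 = 1546.9898 / 0.69314718 = 2231.8345
ceil(2231.8345) = 2232


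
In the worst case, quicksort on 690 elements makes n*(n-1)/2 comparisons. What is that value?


Sum of comparisons per partition:
689 + 688 + ... + 1 + 0
= 690 * (690 - 1) / 2
= 690 * 689 / 2
= 237705


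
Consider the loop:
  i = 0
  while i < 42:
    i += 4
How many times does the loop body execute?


Starting at i = 0, each iteration adds 4.
Iterations until i >= 42:
  Iteration 1: i = 0 -> i = 4
  Iteration 2: i = 4 -> i = 8
  Iteration 3: i = 8 -> i = 12
  Iteration 4: i = 12 -> i = 16
  Iteration 5: i = 16 -> i = 20
  Iteration 6: i = 20 -> i = 24
  Iteration 7: i = 24 -> i = 28
  Iteration 8: i = 28 -> i = 32
  ... continuing ...
Total iterations = ceil(42/4) = 11


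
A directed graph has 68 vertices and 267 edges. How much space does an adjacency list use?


Adjacency list: one list head per vertex + one entry per edge
Vertex heads: 68
Edge entries: 267
Total = 68 + 267 = 335


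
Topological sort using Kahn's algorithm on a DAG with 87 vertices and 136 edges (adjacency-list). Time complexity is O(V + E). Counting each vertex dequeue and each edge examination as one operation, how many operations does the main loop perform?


Kahn's algorithm:
  1. Compute in-degrees: O(V + E)
  2. Process queue: each vertex dequeued once (O(V))
     each edge examined once (O(E))
Total = V + E = 87 + 136 = 223


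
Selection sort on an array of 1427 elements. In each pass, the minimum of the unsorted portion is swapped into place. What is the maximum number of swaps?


Selection sort performs one swap per pass:
  Pass 1: find min in positions 0 to 1426, swap with position 0
  Pass 2: find min in positions 1 to 1426, swap with position 1
  Pass 3: find min in positions 2 to 1426, swap with position 2
  Pass 4: find min in positions 3 to 1426, swap with position 3
  Pass 5: find min in positions 4 to 1426, swap with position 4
  ... (1421 more passes)
Total passes (and swaps) = n - 1 = 1427 - 1 = 1426


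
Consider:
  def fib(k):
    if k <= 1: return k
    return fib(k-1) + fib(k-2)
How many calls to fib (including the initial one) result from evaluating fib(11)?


Let C(m) = total calls to evaluate fib(m). Then C(0)=C(1)=1, and
C(m) = 1 + C(m-1) + C(m-2) for m >= 2.
Build the table (each entry = 1 + previous two):
  C(0) = 1
  C(1) = 1
  C(2) = 1 + 1 + 1 = 3
  C(3) = 1 + 3 + 1 = 5
  C(4) = 1 + 5 + 3 = 9
  C(5) = 1 + 9 + 5 = 15
  C(6) = 1 + 15 + 9 = 25
  C(7) = 1 + 25 + 15 = 41
  C(8) = 1 + 41 + 25 = 67
  C(9) = 1 + 67 + 41 = 109
  C(10) = 1 + 109 + 67 = 177
  C(11) = 1 + 177 + 109 = 287
Total calls for fib(11) = 287


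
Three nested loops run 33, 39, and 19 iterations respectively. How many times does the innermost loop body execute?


Loop 1 (outermost): 33 iterations
Loop 2 (middle): 39 iterations per outer
Loop 3 (innermost): 19 iterations per middle
Total = 33 * 39 * 19 = 24453


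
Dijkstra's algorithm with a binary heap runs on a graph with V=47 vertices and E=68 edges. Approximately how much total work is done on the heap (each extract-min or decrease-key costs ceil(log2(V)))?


Dijkstra with a binary heap: each vertex is extracted once, each edge may relax once.
Each heap operation costs O(log V).
V + E = 47 + 68 = 115
ceil(log2(47)) = 6 (since 2^5 = 32 < 47 <= 64 = 2^6)
Total heap work = (V+E) * ceil(log2(V)) = 115 * 6 = 690


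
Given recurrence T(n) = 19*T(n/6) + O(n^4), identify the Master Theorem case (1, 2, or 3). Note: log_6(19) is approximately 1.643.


Master Theorem parameters: a=19, b=6, c=4
log_b(a) = 1.643
Compare b^c with a: 6^4 = 1296 > 19, so c > log_b(a).
Comparing c=4 vs log_b(a)=1.643:
4 > 1.643 => Case 3
Result: T(n) = O(n^4)
Master Theorem case = 3


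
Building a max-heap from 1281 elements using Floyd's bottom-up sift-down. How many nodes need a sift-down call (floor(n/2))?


In a heap of 1281 elements (0-indexed array):
  Last element index: 1280
  Parent of last element: floor((1280 - 1) / 2) = 639
  Internal nodes: indices 0 to 639
  Count = floor(1281/2) = 640


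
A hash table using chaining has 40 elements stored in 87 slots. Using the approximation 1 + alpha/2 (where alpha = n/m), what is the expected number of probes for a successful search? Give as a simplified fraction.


Load factor alpha = n/m = 40/87
Expected probes = 1 + alpha/2 = 1 + 40/(2*87)
= 1 + 40/174
= 174/174 + 40/174
= 214/174
Simplify: 107/87


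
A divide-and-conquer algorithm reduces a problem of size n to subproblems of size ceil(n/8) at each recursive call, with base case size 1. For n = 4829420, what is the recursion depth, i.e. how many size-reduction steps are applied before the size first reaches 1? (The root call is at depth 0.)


Each step divides the size by 8 (rounding up); after k steps the size is ceil(n/8^k), which equals 1 exactly when 8^k >= n.
So the depth is the smallest k with 8^k >= 4829420, i.e. ceil(log_8(4829420)).
8^7 = 2097152 < 4829420 <= 16777216 = 8^8
Recursion depth = 8


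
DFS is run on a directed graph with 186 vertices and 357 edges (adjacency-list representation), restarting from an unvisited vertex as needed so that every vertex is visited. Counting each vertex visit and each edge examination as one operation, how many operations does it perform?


A full DFS traversal processes each vertex exactly once (push/pop on stack).
Each directed edge is examined once.
V = 186, E = 357
V + E = 543


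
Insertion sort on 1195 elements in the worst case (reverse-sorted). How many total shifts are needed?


In the worst case (reverse-sorted), each element shifts past all previous:
  Element 1: 1 shifts
  Element 2: 2 shifts
  Element 3: 3 shifts
  Element 4: 4 shifts
  Element 5: 5 shifts
  ...
  Element 1194: 1194 shifts
Total = 1 + 2 + ... + 1194
= 1195*(1195-1)/2 = 713415


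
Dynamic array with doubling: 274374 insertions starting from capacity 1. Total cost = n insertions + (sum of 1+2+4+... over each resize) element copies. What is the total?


n = 274374
Insertion costs: 274374
Resizes copy 1, 2, 4, ... up to the largest power of 2 that is <= n-1 = 274373, i.e. 262144.
Copy costs = 1 + 2 + 4 + 8 + 16 + 32 + 64 + 128 + 256 + 512 + 1024 + 2048 + 4096 + 8192 + 16384 + 32768 + 65536 + 131072 + 262144 = 524287
Total = 274374 + 524287 = 798661


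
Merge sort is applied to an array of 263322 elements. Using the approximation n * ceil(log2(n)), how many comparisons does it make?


Merge sort divides the array into halves recursively.
Number of levels = ceil(log2(263322)) = 19
At each level, approximately n = 263322 comparisons are needed for merging.
Total comparisons ~ n * ceil(log2(n)) = 263322 * 19 = 5003118


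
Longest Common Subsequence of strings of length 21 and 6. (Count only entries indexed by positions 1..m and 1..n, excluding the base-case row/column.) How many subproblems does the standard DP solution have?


DP table indexed by positions in both strings.
First string: 21 positions
Second string: 6 positions
Total = 21 * 6 = 126


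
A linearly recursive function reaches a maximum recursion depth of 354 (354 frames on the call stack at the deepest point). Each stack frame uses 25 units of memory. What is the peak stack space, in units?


Maximum recursion depth = 354 frames
Memory per frame = 25 units
Total stack space = depth * frame_size
= 354 * 25 = 8850


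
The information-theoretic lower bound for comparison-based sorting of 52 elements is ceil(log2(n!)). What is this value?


A binary decision tree of height h has at most 2^h leaves and needs at least n! of them, so h >= ceil(log2(n!)).
52! is far too large to multiply out, so use Stirling's series:
  ln(n!) ~ n ln n - n + (1/2) ln(2 pi n) + 1/(12n)  (error below 1/(360 n^3), negligible here)
  ln(52) = 3.9512437
  n ln n = 52 * 3.9512437 = 205.4647
  (1/2) ln(2 pi * 52) = (1/2) ln(326.7256) = 2.8946
  1/(12*52) = 0.0016
  ln(52!) ~ 205.4647 - 52 + 2.8946 + 0.0016 = 156.3609
Convert to base 2: log2(52!) = 156.3609 / ln 2 = 156.3609 / 0.69314718 = 225.5811
ceil(225.5811) = 226


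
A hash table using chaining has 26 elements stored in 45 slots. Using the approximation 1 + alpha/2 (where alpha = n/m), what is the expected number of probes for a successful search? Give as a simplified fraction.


Load factor alpha = n/m = 26/45
Expected probes = 1 + alpha/2 = 1 + 26/(2*45)
= 1 + 26/90
= 90/90 + 26/90
= 116/90
Simplify: 58/45


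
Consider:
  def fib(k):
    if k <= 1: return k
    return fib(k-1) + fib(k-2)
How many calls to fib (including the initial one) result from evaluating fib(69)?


Let C(m) = total calls to evaluate fib(m). Then C(0)=C(1)=1, and
C(m) = 1 + C(m-1) + C(m-2) for m >= 2.
Build the table (each entry = 1 + previous two):
  C(0) = 1
  C(1) = 1
  C(2) = 1 + 1 + 1 = 3
  C(3) = 1 + 3 + 1 = 5
  C(4) = 1 + 5 + 3 = 9
  C(5) = 1 + 9 + 5 = 15
  C(6) = 1 + 15 + 9 = 25
  C(7) = 1 + 25 + 15 = 41
  C(8) = 1 + 41 + 25 = 67
  C(9) = 1 + 67 + 41 = 109
  C(10) = 1 + 109 + 67 = 177
  C(11) = 1 + 177 + 109 = 287
  C(12) = 1 + 287 + 177 = 465
  C(13) = 1 + 465 + 287 = 753
  C(14) = 1 + 753 + 465 = 1219
  C(15) = 1 + 1219 + 753 = 1973
  C(16) = 1 + 1973 + 1219 = 3193
  C(17) = 1 + 3193 + 1973 = 5167
  C(18) = 1 + 5167 + 3193 = 8361
  C(19) = 1 + 8361 + 5167 = 13529
  C(20) = 1 + 13529 + 8361 = 21891
  C(21) = 1 + 21891 + 13529 = 35421
  C(22) = 1 + 35421 + 21891 = 57313
  C(23) = 1 + 57313 + 35421 = 92735
  C(24) = 1 + 92735 + 57313 = 150049
  C(25) = 1 + 150049 + 92735 = 242785
  C(26) = 1 + 242785 + 150049 = 392835
  C(27) = 1 + 392835 + 242785 = 635621
  C(28) = 1 + 635621 + 392835 = 1028457
  C(29) = 1 + 1028457 + 635621 = 1664079
  C(30) = 1 + 1664079 + 1028457 = 2692537
  C(31) = 1 + 2692537 + 1664079 = 4356617
  C(32) = 1 + 4356617 + 2692537 = 7049155
  C(33) = 1 + 7049155 + 4356617 = 11405773
  C(34) = 1 + 11405773 + 7049155 = 18454929
  C(35) = 1 + 18454929 + 11405773 = 29860703
  C(36) = 1 + 29860703 + 18454929 = 48315633
  C(37) = 1 + 48315633 + 29860703 = 78176337
  C(38) = 1 + 78176337 + 48315633 = 126491971
  C(39) = 1 + 126491971 + 78176337 = 204668309
  C(40) = 1 + 204668309 + 126491971 = 331160281
  C(41) = 1 + 331160281 + 204668309 = 535828591
  C(42) = 1 + 535828591 + 331160281 = 866988873
  C(43) = 1 + 866988873 + 535828591 = 1402817465
  C(44) = 1 + 1402817465 + 866988873 = 2269806339
  C(45) = 1 + 2269806339 + 1402817465 = 3672623805
  C(46) = 1 + 3672623805 + 2269806339 = 5942430145
  C(47) = 1 + 5942430145 + 3672623805 = 9615053951
  C(48) = 1 + 9615053951 + 5942430145 = 15557484097
  C(49) = 1 + 15557484097 + 9615053951 = 25172538049
  C(50) = 1 + 25172538049 + 15557484097 = 40730022147
  C(51) = 1 + 40730022147 + 25172538049 = 65902560197
  C(52) = 1 + 65902560197 + 40730022147 = 106632582345
  C(53) = 1 + 106632582345 + 65902560197 = 172535142543
  C(54) = 1 + 172535142543 + 106632582345 = 279167724889
  C(55) = 1 + 279167724889 + 172535142543 = 451702867433
  C(56) = 1 + 451702867433 + 279167724889 = 730870592323
  C(57) = 1 + 730870592323 + 451702867433 = 1182573459757
  C(58) = 1 + 1182573459757 + 730870592323 = 1913444052081
  C(59) = 1 + 1913444052081 + 1182573459757 = 3096017511839
  C(60) = 1 + 3096017511839 + 1913444052081 = 5009461563921
  C(61) = 1 + 5009461563921 + 3096017511839 = 8105479075761
  C(62) = 1 + 8105479075761 + 5009461563921 = 13114940639683
  C(63) = 1 + 13114940639683 + 8105479075761 = 21220419715445
  C(64) = 1 + 21220419715445 + 13114940639683 = 34335360355129
  C(65) = 1 + 34335360355129 + 21220419715445 = 55555780070575
  C(66) = 1 + 55555780070575 + 34335360355129 = 89891140425705
  C(67) = 1 + 89891140425705 + 55555780070575 = 145446920496281
  C(68) = 1 + 145446920496281 + 89891140425705 = 235338060921987
  C(69) = 1 + 235338060921987 + 145446920496281 = 380784981418269
Total calls for fib(69) = 380784981418269


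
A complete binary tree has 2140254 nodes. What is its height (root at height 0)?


In a complete binary tree, level k holds nodes 2^k .. 2^(k+1)-1 (1-indexed).
Height = floor(log2(n)) = floor(log2(2140254)) = 21
Check: 2^21 = 2097152 <= 2140254 < 4194304 = 2^22


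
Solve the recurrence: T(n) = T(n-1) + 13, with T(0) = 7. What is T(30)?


Unrolling the recurrence:
T(30) = T(29) + 13
       = T(28) + 13 + 13
       = T(27) + 13*3
       ...
       = T(0) + 13*30
       = 7 + 390 = 397


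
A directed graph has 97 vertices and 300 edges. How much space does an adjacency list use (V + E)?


Adjacency list: one list head per vertex + one entry per edge
Vertex heads: 97
Edge entries: 300
Total = 97 + 300 = 397


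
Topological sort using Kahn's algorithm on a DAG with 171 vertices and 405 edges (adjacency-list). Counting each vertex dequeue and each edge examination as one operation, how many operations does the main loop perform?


Kahn's algorithm:
  1. Compute in-degrees: O(V + E)
  2. Process queue: each vertex dequeued once (O(V))
     each edge examined once (O(E))
Total = V + E = 171 + 405 = 576


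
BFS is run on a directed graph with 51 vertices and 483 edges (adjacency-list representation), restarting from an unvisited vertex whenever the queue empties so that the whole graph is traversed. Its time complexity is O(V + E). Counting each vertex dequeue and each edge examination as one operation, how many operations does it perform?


A full BFS traversal dequeues each vertex exactly once and examines each directed edge exactly once.
V = 51 (vertex processing cost)
E = 483 (edge examination cost)
Total operations proportional to V + E = 51 + 483 = 534


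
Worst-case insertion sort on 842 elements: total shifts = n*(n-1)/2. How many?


Sum of shifts = 1 + 2 + 3 + ... + 841
= 842 * 841 / 2
= 708122 / 2
= 354061


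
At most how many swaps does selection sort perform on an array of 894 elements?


Each of the 893 passes places one element in its final position.
Pass 1: swap minimum into position 0
Pass 2: swap minimum of remaining into position 1
...
Pass 893: last two elements, one swap
Maximum swaps = 894 - 1 = 893


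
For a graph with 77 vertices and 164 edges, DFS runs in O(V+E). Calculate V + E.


A full DFS traversal visits each vertex once and examines each edge once.
V = 77
E = 164
Sum = 77 + 164 = 241


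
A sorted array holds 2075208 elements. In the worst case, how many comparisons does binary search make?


Halving sequence: 2075208 -> 1037604 -> 518802 -> 259401 -> 129700 -> 64850 -> 32425 -> 16212 -> 8106 -> 4053 -> 2026 -> 1013 -> 506 -> 253 -> 126 -> 63 -> 31 -> 15 -> 7 -> 3 -> 1
Number of halvings = 20
Max comparisons = 20 + 1 = 21


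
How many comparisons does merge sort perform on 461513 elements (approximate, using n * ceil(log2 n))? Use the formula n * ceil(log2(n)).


Recursion depth: ceil(log2(461513)) = 19
Each recursion level merges n = 461513 elements
Total = 461513 * 19 = 8768747


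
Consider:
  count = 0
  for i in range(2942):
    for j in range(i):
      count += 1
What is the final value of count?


For each i, the inner loop runs i times:
  i=0: inner runs 0 times
  i=1: inner runs 1 time
  i=2: inner runs 2 times
  i=3: inner runs 3 times
  i=4: inner runs 4 times
  i=5: inner runs 5 times
  i=6: inner runs 6 times
  i=7: inner runs 7 times
  ...
Total = 0 + 1 + 2 + ... + 2941 = 2942*(2942-1)/2 = 4326211


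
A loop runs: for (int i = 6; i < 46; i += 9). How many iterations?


Loop starts at i = 6, increments by 9, stops when i >= 46.
Number of iterations = ceil((46 - 6) / 9)
= ceil(40 / 9)
= 5


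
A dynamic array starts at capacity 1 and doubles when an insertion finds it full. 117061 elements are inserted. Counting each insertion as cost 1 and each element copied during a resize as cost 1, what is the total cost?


n = 117061
Insertion costs: 117061
Resizes copy 1, 2, 4, ... up to the largest power of 2 that is <= n-1 = 117060, i.e. 65536.
Copy costs = 1 + 2 + 4 + 8 + 16 + 32 + 64 + 128 + 256 + 512 + 1024 + 2048 + 4096 + 8192 + 16384 + 32768 + 65536 = 131071
Total = 117061 + 131071 = 248132


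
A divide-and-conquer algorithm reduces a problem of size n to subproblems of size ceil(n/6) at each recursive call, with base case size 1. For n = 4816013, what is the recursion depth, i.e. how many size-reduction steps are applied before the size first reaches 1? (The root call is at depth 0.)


Each step divides the size by 6 (rounding up); after k steps the size is ceil(n/6^k), which equals 1 exactly when 6^k >= n.
So the depth is the smallest k with 6^k >= 4816013, i.e. ceil(log_6(4816013)).
6^8 = 1679616 < 4816013 <= 10077696 = 6^9
Recursion depth = 9


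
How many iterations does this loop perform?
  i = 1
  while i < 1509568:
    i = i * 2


The loop variable doubles each iteration:
i = 1 -> 2 -> 4 -> 8 -> 16 -> 32 -> 64 -> 128 -> 256 -> 512 -> 1024 -> 2048 -> 4096 -> 8192 -> 16384 -> 32768 -> 65536 -> 131072 -> 262144 -> 524288 -> 1048576 -> 2097152 (stop, 2097152 >= 1509568)
Number of doublings = ceil(log2(1509568)) = 21


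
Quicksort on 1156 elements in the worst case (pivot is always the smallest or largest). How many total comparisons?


In the worst case, each partition step picks the worst pivot:
  Partition 1: 1155 comparisons (n-1 elements to compare)
  Partition 2: 1154 comparisons
  Partition 3: 1153 comparisons
  Partition 4: 1152 comparisons
  Partition 5: 1151 comparisons
  ...
  Last partition: 0 comparisons
Total = (n-1) + (n-2) + ... + 1 + 0 = n*(n-1)/2
= 1156*1155/2 = 667590


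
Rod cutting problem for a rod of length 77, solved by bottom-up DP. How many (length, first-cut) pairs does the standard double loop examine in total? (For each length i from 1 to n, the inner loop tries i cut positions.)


For each subproblem length i = 1..77, the inner loop considers i possible first cuts.
Total = 1 + 2 + ... + 77
= 77*(77+1)/2
= 77*78/2 = 3003


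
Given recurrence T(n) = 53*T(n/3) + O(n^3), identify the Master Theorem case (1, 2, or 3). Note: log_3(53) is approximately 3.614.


Master Theorem parameters: a=53, b=3, c=3
log_b(a) = 3.614
Compare b^c with a: 3^3 = 27 < 53, so c < log_b(a).
Comparing c=3 vs log_b(a)=3.614:
3 < 3.614 => Case 1
Result: T(n) = O(n^(log_3 53)) ~ O(n^3.614)
Master Theorem case = 1


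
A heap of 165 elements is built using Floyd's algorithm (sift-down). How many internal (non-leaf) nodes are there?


Leaf nodes occupy roughly half the array.
Sift-down is called for each internal node, starting from the last one.
Internal nodes = floor(n/2) = floor(165/2) = 82


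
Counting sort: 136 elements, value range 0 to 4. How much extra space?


n = 136 (output array)
k = 5 (count array for 5 distinct values)
Extra space = 136 + 5 = 141


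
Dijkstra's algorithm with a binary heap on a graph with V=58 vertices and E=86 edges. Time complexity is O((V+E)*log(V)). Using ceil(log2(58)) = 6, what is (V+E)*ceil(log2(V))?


Dijkstra with a binary heap: each vertex is extracted once, each edge may relax once.
Each heap operation costs O(log V).
V + E = 58 + 86 = 144
ceil(log2(58)) = 6 (since 2^5 = 32 < 58 <= 64 = 2^6)
Total heap work = (V+E) * ceil(log2(V)) = 144 * 6 = 864


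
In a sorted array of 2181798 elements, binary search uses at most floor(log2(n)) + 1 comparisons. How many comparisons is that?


Halving sequence: 2181798 -> 1090899 -> 545449 -> 272724 -> 136362 -> 68181 -> 34090 -> 17045 -> 8522 -> 4261 -> 2130 -> 1065 -> 532 -> 266 -> 133 -> 66 -> 33 -> 16 -> 8 -> 4 -> 2 -> 1
Number of halvings = 21
Max comparisons = 21 + 1 = 22


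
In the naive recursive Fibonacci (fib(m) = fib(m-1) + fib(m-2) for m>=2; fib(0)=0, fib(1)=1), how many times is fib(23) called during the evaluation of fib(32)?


Let N(m) = number of times fib(m) is called while evaluating fib(32).
N(32) = 1 (the initial call).
N(31) = 1 (only fib(32) calls it).
For 1 <= m <= 30: fib(m) is called by fib(m+1) and fib(m+2), so
  N(m) = N(m+1) + N(m+2).
fib(0) is called only by fib(2), so N(0) = N(2).
Walk down from m=32:
  N(32)=1, N(31)=1, N(30)=2, N(29)=3, N(28)=5, N(27)=8, N(26)=13, N(25)=21, N(24)=34, N(23)=55
N(23) = 55


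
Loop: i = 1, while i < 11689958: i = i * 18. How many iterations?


i multiplies by 18 each step:
i = 1 -> 18 -> 324 -> 5832 -> 104976 -> 1889568 -> 34012224 (stop)
Iterations = ceil(log_18(11689958)) = 6


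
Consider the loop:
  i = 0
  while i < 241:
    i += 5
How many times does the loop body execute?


Starting at i = 0, each iteration adds 5.
Iterations until i >= 241:
  Iteration 1: i = 0 -> i = 5
  Iteration 2: i = 5 -> i = 10
  Iteration 3: i = 10 -> i = 15
  Iteration 4: i = 15 -> i = 20
  Iteration 5: i = 20 -> i = 25
  Iteration 6: i = 25 -> i = 30
  Iteration 7: i = 30 -> i = 35
  Iteration 8: i = 35 -> i = 40
  ... continuing ...
Total iterations = ceil(241/5) = 49


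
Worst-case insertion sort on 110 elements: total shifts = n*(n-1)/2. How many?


Sum of shifts = 1 + 2 + 3 + ... + 109
= 110 * 109 / 2
= 11990 / 2
= 5995
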